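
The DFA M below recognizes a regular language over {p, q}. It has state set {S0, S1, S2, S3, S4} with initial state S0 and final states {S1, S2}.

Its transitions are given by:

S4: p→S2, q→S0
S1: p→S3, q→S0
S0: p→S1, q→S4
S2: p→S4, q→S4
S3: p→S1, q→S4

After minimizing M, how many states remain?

2

Every state is reachable, so we keep all 5.
P0 = {S1,S2} | {S0,S3,S4}.
The partition is now stable with 2 blocks: {S1,S2} | {S0,S3,S4}.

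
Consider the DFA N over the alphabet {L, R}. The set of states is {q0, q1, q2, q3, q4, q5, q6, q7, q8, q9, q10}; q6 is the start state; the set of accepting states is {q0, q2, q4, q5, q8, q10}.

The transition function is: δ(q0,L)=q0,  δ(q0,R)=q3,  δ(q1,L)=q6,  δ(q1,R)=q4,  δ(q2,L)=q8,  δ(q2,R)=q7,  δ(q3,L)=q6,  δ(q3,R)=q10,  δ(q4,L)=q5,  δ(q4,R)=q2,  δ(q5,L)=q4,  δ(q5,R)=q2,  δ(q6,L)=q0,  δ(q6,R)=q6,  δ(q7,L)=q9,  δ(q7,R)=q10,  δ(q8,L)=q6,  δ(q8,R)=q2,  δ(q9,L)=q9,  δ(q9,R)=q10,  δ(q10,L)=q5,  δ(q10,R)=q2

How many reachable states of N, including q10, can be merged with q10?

3

First remove the unreachable states {q1}; 10 states remain.
Start with accepting vs non-accepting: {q0,q2,q4,q5,q8,q10} | {q3,q6,q7,q9}.
Refine {q0,q2,q4,q5,q8,q10} on symbol L: members go to different blocks, giving {q0,q2,q4,q5,q10} and {q8}.
Split {q0,q2,q4,q5,q10} by δ(·,L) → {q0,q4,q5,q10} and {q2}.
Split {q0,q4,q5,q10} by δ(·,R) → {q4,q5,q10} and {q0}.
Split {q3,q6,q7,q9} by δ(·,L) → {q3,q7,q9} and {q6}.
Split {q3,q7,q9} by δ(·,L) → {q7,q9} and {q3}.
No further refinement is possible. Final partition (7 blocks): {q4,q5,q10} | {q7,q9} | {q8} | {q2} | {q0} | {q6} | {q3}.
The equivalence class containing q10 is {q4,q5,q10}, of size 3.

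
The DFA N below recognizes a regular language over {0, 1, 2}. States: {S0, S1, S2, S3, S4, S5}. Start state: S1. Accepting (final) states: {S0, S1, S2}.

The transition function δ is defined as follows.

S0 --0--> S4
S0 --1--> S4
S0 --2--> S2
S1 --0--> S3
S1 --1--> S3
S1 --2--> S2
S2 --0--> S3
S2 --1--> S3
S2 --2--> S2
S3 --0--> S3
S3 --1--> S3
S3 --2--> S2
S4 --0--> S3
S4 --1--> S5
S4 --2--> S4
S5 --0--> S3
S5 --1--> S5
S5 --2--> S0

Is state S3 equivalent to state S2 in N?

Reachable states from the start: {S1,S2,S3}. Unreachable: {S0,S4,S5} — drop them.
Start with accepting vs non-accepting: {S1,S2} | {S3}.
Stable partition: {S1,S2} | {S3} — 2 equivalence classes.
S3 and S2 end up in different blocks, so they are distinguishable. For instance, the string 'ε' is accepted from only S2.

No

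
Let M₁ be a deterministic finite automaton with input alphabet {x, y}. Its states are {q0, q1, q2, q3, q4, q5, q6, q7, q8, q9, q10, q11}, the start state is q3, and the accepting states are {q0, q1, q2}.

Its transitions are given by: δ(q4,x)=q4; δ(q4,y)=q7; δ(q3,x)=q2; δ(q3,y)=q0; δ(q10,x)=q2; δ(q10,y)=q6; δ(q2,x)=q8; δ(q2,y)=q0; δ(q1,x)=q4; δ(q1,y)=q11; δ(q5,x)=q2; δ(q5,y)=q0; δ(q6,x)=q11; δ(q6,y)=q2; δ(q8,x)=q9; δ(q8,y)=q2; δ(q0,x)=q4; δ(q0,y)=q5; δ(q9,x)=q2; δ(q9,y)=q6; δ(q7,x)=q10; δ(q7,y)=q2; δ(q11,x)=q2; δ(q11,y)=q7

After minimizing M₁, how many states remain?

Reachable states from the start: {q0,q2,q3,q4,q5,q6,q7,q8,q9,q10,q11}. Unreachable: {q1} — drop them.
Initial partition by acceptance: {q0,q2} | {q3,q4,q5,q6,q7,q8,q9,q10,q11}.
Refine {q0,q2} on symbol y: members go to different blocks, giving {q0} and {q2}.
On input x, block {q3,q4,q5,q6,q7,q8,q9,q10,q11} splits into {q3,q5,q9,q10,q11} and {q4,q6,q7,q8}.
On input y, block {q3,q5,q9,q10,q11} splits into {q9,q10,q11} and {q3,q5}.
On input x, block {q4,q6,q7,q8} splits into {q6,q7,q8} and {q4}.
The partition is now stable with 6 blocks: {q0} | {q9,q10,q11} | {q2} | {q6,q7,q8} | {q3,q5} | {q4}.

6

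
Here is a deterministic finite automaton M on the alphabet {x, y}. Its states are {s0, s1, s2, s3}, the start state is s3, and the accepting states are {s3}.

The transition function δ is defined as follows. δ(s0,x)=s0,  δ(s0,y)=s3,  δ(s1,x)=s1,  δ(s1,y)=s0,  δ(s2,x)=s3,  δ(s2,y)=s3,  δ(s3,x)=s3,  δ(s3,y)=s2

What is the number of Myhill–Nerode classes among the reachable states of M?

2

Reachable states from the start: {s2,s3}. Unreachable: {s0,s1} — drop them.
Start with accepting vs non-accepting: {s3} | {s2}.
The partition is now stable with 2 blocks: {s3} | {s2}.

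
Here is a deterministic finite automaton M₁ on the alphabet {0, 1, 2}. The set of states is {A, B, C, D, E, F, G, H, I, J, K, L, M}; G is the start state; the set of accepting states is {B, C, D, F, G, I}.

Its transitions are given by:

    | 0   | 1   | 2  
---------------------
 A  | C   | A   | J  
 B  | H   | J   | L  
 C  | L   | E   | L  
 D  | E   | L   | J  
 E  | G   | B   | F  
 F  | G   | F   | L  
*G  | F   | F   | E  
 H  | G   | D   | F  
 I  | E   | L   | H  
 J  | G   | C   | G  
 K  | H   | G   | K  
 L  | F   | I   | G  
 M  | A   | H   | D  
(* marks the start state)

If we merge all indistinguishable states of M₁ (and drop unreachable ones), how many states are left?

Reachable states from the start: {B,C,D,E,F,G,H,I,J,L}. Unreachable: {A,K,M} — drop them.
P0 = {B,C,D,F,G,I} | {E,H,J,L}.
Refine {B,C,D,F,G,I} on symbol 0: members go to different blocks, giving {B,C,D,I} and {F,G}.
Stable partition: {B,C,D,I} | {E,H,J,L} | {F,G} — 3 equivalence classes.

3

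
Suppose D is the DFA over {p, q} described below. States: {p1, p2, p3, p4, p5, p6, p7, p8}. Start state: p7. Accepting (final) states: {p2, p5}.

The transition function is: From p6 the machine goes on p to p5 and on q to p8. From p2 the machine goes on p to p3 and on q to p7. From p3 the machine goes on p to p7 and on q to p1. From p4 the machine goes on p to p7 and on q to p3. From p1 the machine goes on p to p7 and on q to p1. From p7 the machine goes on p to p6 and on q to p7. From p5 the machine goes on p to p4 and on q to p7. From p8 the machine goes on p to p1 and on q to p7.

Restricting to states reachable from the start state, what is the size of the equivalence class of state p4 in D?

First remove the unreachable states {p2}; 7 states remain.
Start with accepting vs non-accepting: {p5} | {p1,p3,p4,p6,p7,p8}.
Refine {p1,p3,p4,p6,p7,p8} on symbol p: members go to different blocks, giving {p1,p3,p4,p7,p8} and {p6}.
Split {p1,p3,p4,p7,p8} by δ(·,p) → {p1,p3,p4,p8} and {p7}.
Split {p1,p3,p4,p8} by δ(·,p) → {p1,p3,p4} and {p8}.
No further refinement is possible. Final partition (5 blocks): {p5} | {p1,p3,p4} | {p6} | {p7} | {p8}.
State p4 belongs to the block {p1,p3,p4}, which has 3 states.

3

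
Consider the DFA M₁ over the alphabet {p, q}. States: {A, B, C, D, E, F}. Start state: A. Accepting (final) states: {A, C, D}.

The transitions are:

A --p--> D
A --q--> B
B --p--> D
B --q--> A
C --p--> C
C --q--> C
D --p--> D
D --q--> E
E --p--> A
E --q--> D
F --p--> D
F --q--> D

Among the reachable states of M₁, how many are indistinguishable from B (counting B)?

2

States {C,F} cannot be reached from the start state, so discard them.
Initial partition by acceptance: {A,D} | {B,E}.
Stable partition: {A,D} | {B,E} — 2 equivalence classes.
State B belongs to the block {B,E}, which has 2 states.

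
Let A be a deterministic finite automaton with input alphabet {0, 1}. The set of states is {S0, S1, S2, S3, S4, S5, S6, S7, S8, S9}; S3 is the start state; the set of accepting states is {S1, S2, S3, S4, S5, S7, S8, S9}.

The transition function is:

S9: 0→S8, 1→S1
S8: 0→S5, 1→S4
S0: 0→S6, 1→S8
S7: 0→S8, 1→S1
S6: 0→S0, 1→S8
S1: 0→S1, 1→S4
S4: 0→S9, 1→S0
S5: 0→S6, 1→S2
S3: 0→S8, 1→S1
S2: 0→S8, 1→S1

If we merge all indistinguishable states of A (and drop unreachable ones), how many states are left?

First remove the unreachable states {S7}; 9 states remain.
Start with accepting vs non-accepting: {S1,S2,S3,S4,S5,S8,S9} | {S0,S6}.
Refine {S1,S2,S3,S4,S5,S8,S9} on symbol 0: members go to different blocks, giving {S1,S2,S3,S4,S8,S9} and {S5}.
Refine {S1,S2,S3,S4,S8,S9} on symbol 0: members go to different blocks, giving {S1,S2,S3,S4,S9} and {S8}.
On input 0, block {S1,S2,S3,S4,S9} splits into {S2,S3,S9} and {S1,S4}.
Refine {S1,S4} on symbol 0: members go to different blocks, giving {S1} and {S4}.
Stable partition: {S2,S3,S9} | {S0,S6} | {S5} | {S8} | {S1} | {S4} — 6 equivalence classes.

6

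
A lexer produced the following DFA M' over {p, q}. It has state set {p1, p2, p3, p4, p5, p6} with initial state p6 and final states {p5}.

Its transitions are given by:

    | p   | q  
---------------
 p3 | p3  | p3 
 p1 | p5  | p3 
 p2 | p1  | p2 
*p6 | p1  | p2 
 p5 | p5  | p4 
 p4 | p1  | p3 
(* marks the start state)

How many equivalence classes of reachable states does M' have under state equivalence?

Every state is reachable, so we keep all 6.
Start with accepting vs non-accepting: {p5} | {p1,p2,p3,p4,p6}.
Refine {p1,p2,p3,p4,p6} on symbol p: members go to different blocks, giving {p2,p3,p4,p6} and {p1}.
Refine {p2,p3,p4,p6} on symbol p: members go to different blocks, giving {p2,p4,p6} and {p3}.
On input q, block {p2,p4,p6} splits into {p2,p6} and {p4}.
No further refinement is possible. Final partition (5 blocks): {p5} | {p2,p6} | {p1} | {p3} | {p4}.

5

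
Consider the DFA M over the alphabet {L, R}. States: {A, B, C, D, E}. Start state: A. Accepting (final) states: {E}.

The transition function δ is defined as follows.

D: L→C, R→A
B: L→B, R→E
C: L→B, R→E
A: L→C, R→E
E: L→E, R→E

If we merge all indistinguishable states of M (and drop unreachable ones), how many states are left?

2

States {D} cannot be reached from the start state, so discard them.
P0 = {E} | {A,B,C}.
Stable partition: {E} | {A,B,C} — 2 equivalence classes.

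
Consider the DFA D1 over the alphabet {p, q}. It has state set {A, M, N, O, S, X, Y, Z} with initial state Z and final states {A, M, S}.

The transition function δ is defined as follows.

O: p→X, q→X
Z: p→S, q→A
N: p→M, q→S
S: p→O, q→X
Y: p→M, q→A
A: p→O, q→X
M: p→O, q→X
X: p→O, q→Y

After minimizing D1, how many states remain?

4

States {N} cannot be reached from the start state, so discard them.
Start with accepting vs non-accepting: {A,M,S} | {O,X,Y,Z}.
Refine {O,X,Y,Z} on symbol p: members go to different blocks, giving {O,X} and {Y,Z}.
Refine {O,X} on symbol q: members go to different blocks, giving {X} and {O}.
No further refinement is possible. Final partition (4 blocks): {A,M,S} | {X} | {Y,Z} | {O}.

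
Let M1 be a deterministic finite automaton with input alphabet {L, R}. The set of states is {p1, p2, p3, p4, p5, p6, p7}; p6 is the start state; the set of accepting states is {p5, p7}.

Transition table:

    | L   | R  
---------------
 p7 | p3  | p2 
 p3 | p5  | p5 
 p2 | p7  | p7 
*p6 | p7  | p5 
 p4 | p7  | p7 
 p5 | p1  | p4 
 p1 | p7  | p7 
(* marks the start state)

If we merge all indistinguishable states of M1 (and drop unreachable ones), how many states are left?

P0 = {p5,p7} | {p1,p2,p3,p4,p6}.
Stable partition: {p5,p7} | {p1,p2,p3,p4,p6} — 2 equivalence classes.

2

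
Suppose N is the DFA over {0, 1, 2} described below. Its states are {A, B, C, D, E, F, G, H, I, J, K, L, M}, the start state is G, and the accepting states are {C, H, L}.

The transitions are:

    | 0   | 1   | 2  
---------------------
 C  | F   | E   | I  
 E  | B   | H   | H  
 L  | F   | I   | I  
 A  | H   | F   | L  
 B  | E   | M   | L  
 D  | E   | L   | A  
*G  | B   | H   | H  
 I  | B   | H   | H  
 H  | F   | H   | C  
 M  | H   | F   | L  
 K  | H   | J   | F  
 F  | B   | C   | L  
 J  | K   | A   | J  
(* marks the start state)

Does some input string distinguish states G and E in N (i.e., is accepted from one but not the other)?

First remove the unreachable states {A,D,J,K}; 9 states remain.
P0 = {C,H,L} | {B,E,F,G,I,M}.
Split {C,H,L} by δ(·,1) → {C,L} and {H}.
Refine {B,E,F,G,I,M} on symbol 0: members go to different blocks, giving {B,E,F,G,I} and {M}.
Refine {B,E,F,G,I} on symbol 1: members go to different blocks, giving {E,G,I} and {B} and {F}.
Stable partition: {C,L} | {E,G,I} | {H} | {M} | {B} | {F} — 6 equivalence classes.
G and E lie in the same block of the stable partition, so they are equivalent — no string distinguishes them.

No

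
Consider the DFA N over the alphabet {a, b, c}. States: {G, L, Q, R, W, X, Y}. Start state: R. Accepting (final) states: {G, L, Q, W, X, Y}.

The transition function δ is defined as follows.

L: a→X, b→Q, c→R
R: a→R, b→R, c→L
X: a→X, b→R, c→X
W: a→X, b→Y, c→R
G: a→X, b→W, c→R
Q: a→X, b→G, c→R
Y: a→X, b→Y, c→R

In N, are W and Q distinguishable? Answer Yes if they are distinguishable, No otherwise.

Every state is reachable, so we keep all 7.
Initial partition by acceptance: {G,L,Q,W,X,Y} | {R}.
Refine {G,L,Q,W,X,Y} on symbol b: members go to different blocks, giving {G,L,Q,W,Y} and {X}.
Stable partition: {G,L,Q,W,Y} | {R} | {X} — 3 equivalence classes.
W and Q lie in the same block of the stable partition, so they are equivalent — no string distinguishes them.

No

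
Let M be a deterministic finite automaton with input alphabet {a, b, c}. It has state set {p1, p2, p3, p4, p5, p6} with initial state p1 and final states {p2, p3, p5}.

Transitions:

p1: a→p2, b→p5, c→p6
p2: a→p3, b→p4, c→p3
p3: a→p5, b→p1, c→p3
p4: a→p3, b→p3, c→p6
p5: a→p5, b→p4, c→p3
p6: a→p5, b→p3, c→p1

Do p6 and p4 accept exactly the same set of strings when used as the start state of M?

All states are reachable from the start state.
P0 = {p2,p3,p5} | {p1,p4,p6}.
The partition is now stable with 2 blocks: {p2,p3,p5} | {p1,p4,p6}.
p6 and p4 lie in the same block of the stable partition, so they are equivalent — no string distinguishes them.

Yes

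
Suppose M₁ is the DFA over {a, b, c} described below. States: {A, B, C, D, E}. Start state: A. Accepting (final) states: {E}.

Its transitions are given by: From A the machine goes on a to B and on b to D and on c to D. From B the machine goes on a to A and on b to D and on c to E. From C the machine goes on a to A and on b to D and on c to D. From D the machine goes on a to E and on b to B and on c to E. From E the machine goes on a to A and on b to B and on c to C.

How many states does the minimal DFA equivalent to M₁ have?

5

Every state is reachable, so we keep all 5.
Initial partition by acceptance: {E} | {A,B,C,D}.
Split {A,B,C,D} by δ(·,a) → {A,B,C} and {D}.
Refine {A,B,C} on symbol c: members go to different blocks, giving {A,C} and {B}.
Refine {A,C} on symbol a: members go to different blocks, giving {A} and {C}.
No further refinement is possible. Final partition (5 blocks): {E} | {A} | {D} | {B} | {C}.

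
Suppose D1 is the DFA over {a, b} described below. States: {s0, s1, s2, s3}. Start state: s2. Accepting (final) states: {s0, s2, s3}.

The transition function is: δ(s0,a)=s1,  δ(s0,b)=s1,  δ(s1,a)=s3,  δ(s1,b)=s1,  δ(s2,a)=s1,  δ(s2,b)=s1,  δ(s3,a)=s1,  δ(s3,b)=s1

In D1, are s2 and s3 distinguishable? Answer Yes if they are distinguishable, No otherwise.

First remove the unreachable states {s0}; 3 states remain.
P0 = {s2,s3} | {s1}.
Stable partition: {s2,s3} | {s1} — 2 equivalence classes.
s2 and s3 lie in the same block of the stable partition, so they are equivalent — no string distinguishes them.

No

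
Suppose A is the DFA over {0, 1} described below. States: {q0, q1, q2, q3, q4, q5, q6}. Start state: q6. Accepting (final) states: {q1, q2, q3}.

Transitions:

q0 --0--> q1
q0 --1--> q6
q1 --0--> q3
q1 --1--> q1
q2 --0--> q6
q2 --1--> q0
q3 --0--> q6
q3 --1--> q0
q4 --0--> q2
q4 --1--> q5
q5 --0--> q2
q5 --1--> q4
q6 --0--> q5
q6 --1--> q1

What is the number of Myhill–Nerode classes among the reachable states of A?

5

Every state is reachable, so we keep all 7.
Initial partition by acceptance: {q1,q2,q3} | {q0,q4,q5,q6}.
On input 0, block {q1,q2,q3} splits into {q2,q3} and {q1}.
Split {q0,q4,q5,q6} by δ(·,0) → {q4,q5} and {q0} and {q6}.
No further refinement is possible. Final partition (5 blocks): {q2,q3} | {q4,q5} | {q1} | {q0} | {q6}.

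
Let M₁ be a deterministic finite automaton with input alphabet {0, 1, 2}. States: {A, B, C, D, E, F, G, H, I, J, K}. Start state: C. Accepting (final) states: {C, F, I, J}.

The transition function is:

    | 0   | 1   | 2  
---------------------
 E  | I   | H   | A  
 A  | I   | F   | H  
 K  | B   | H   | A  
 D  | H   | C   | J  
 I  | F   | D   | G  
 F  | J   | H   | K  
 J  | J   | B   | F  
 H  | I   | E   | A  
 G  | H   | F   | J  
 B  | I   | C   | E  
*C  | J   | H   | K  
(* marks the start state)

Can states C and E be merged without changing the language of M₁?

No

All states are reachable from the start state.
P0 = {C,F,I,J} | {A,B,D,E,G,H,K}.
Refine {C,F,I,J} on symbol 2: members go to different blocks, giving {C,F,I} and {J}.
Split {C,F,I} by δ(·,0) → {C,F} and {I}.
On input 0, block {A,B,D,E,G,H,K} splits into {A,B,E,H} and {D,G,K}.
Split {A,B,E,H} by δ(·,1) → {A,B} and {E,H}.
Refine {D,G,K} on symbol 0: members go to different blocks, giving {D,G} and {K}.
The partition is now stable with 7 blocks: {C,F} | {A,B} | {J} | {I} | {D,G} | {E,H} | {K}.
C and E end up in different blocks, so they are distinguishable. For instance, the string 'ε' is accepted from only C.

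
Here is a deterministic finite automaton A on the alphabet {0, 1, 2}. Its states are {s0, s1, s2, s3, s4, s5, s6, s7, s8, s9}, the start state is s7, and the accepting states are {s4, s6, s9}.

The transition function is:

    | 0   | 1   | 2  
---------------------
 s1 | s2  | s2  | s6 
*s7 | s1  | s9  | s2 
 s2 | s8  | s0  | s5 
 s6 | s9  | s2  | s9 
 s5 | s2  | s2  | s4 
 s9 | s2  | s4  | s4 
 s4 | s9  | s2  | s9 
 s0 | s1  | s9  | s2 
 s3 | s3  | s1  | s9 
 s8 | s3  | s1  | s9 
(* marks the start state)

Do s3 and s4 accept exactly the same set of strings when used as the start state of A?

No

Every state is reachable, so we keep all 10.
Start with accepting vs non-accepting: {s4,s6,s9} | {s0,s1,s2,s3,s5,s7,s8}.
Refine {s4,s6,s9} on symbol 0: members go to different blocks, giving {s4,s6} and {s9}.
Refine {s0,s1,s2,s3,s5,s7,s8} on symbol 1: members go to different blocks, giving {s1,s2,s3,s5,s8} and {s0,s7}.
On input 1, block {s1,s2,s3,s5,s8} splits into {s1,s3,s5,s8} and {s2}.
Refine {s1,s3,s5,s8} on symbol 0: members go to different blocks, giving {s1,s5} and {s3,s8}.
Stable partition: {s4,s6} | {s1,s5} | {s9} | {s0,s7} | {s2} | {s3,s8} — 6 equivalence classes.
s3 and s4 end up in different blocks, so they are distinguishable. For instance, the string 'ε' is accepted from only s4.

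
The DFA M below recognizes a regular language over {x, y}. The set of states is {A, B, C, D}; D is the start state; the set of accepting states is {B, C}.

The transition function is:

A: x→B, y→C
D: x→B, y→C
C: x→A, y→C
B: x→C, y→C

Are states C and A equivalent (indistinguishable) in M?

No

Initial partition by acceptance: {B,C} | {A,D}.
Split {B,C} by δ(·,x) → {B} and {C}.
No further refinement is possible. Final partition (3 blocks): {B} | {A,D} | {C}.
C and A end up in different blocks, so they are distinguishable. For instance, the string 'ε' is accepted from only C.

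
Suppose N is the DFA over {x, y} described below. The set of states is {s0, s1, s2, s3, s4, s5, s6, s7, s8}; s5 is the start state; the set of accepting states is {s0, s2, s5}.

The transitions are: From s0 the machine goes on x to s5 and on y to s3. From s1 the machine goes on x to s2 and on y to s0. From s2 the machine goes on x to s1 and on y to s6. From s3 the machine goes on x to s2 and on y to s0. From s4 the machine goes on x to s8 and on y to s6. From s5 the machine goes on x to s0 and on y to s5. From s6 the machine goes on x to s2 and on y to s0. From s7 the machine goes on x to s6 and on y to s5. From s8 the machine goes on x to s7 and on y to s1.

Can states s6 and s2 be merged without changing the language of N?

No

Reachable states from the start: {s0,s1,s2,s3,s5,s6}. Unreachable: {s4,s7,s8} — drop them.
Start with accepting vs non-accepting: {s0,s2,s5} | {s1,s3,s6}.
Refine {s0,s2,s5} on symbol x: members go to different blocks, giving {s0,s5} and {s2}.
Split {s0,s5} by δ(·,y) → {s0} and {s5}.
No further refinement is possible. Final partition (4 blocks): {s0} | {s1,s3,s6} | {s2} | {s5}.
s6 and s2 end up in different blocks, so they are distinguishable. For instance, the string 'ε' is accepted from only s2.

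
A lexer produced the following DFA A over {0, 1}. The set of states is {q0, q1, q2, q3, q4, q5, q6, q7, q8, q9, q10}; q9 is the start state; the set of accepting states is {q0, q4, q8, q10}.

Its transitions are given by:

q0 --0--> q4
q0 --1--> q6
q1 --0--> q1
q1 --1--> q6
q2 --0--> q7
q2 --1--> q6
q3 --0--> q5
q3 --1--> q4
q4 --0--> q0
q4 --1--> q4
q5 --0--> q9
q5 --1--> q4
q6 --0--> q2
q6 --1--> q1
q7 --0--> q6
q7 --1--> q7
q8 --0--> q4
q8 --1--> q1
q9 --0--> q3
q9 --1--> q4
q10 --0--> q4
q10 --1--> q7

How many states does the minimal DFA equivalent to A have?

4

Reachable states from the start: {q0,q1,q2,q3,q4,q5,q6,q7,q9}. Unreachable: {q8,q10} — drop them.
Initial partition by acceptance: {q0,q4} | {q1,q2,q3,q5,q6,q7,q9}.
Refine {q0,q4} on symbol 1: members go to different blocks, giving {q0} and {q4}.
Refine {q1,q2,q3,q5,q6,q7,q9} on symbol 1: members go to different blocks, giving {q1,q2,q6,q7} and {q3,q5,q9}.
The partition is now stable with 4 blocks: {q0} | {q1,q2,q6,q7} | {q4} | {q3,q5,q9}.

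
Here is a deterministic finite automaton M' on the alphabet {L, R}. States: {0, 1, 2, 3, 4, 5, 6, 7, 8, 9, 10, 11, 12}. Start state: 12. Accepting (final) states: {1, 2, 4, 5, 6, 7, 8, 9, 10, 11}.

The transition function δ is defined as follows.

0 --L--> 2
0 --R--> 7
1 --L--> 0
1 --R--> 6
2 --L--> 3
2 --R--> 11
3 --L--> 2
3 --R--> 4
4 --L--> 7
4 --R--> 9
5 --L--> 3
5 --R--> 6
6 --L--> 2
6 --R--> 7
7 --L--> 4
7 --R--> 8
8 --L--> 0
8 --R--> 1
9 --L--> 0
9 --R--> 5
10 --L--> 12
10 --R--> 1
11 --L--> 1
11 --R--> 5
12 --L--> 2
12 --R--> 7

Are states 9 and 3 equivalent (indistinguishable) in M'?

No

First remove the unreachable states {10}; 12 states remain.
Initial partition by acceptance: {1,2,4,5,6,7,8,9,11} | {0,3,12}.
Split {1,2,4,5,6,7,8,9,11} by δ(·,L) → {1,2,5,8,9} and {4,6,7,11}.
Split {1,2,5,8,9} by δ(·,R) → {1,2,5} and {8,9}.
On input L, block {4,6,7,11} splits into {4,7} and {6,11}.
On input R, block {6,11} splits into {6} and {11}.
Split {1,2,5} by δ(·,R) → {1,5} and {2}.
The partition is now stable with 7 blocks: {1,5} | {0,3,12} | {4,7} | {8,9} | {6} | {11} | {2}.
9 and 3 end up in different blocks, so they are distinguishable. For instance, the string 'ε' is accepted from only 9.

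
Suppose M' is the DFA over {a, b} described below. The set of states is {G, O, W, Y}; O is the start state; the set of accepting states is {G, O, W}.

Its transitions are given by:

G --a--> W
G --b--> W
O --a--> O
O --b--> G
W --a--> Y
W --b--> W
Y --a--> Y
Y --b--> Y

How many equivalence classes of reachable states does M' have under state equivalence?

Every state is reachable, so we keep all 4.
P0 = {G,O,W} | {Y}.
Refine {G,O,W} on symbol a: members go to different blocks, giving {G,O} and {W}.
On input a, block {G,O} splits into {O} and {G}.
Stable partition: {O} | {Y} | {W} | {G} — 4 equivalence classes.

4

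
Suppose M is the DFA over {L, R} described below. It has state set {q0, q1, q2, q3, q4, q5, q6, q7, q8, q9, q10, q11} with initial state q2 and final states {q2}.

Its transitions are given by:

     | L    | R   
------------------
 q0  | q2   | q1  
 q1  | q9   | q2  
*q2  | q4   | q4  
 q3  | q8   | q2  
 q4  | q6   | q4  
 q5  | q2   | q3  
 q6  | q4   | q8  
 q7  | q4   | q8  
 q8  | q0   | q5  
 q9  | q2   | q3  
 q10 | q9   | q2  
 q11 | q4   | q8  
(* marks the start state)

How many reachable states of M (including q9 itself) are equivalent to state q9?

2

First remove the unreachable states {q7,q10,q11}; 9 states remain.
Start with accepting vs non-accepting: {q2} | {q0,q1,q3,q4,q5,q6,q8,q9}.
On input L, block {q0,q1,q3,q4,q5,q6,q8,q9} splits into {q1,q3,q4,q6,q8} and {q0,q5,q9}.
Split {q1,q3,q4,q6,q8} by δ(·,L) → {q3,q4,q6} and {q1,q8}.
Split {q3,q4,q6} by δ(·,L) → {q4,q6} and {q3}.
Split {q4,q6} by δ(·,R) → {q4} and {q6}.
Split {q0,q5,q9} by δ(·,R) → {q5,q9} and {q0}.
On input L, block {q1,q8} splits into {q1} and {q8}.
The partition is now stable with 8 blocks: {q2} | {q4} | {q5,q9} | {q1} | {q3} | {q6} | {q0} | {q8}.
State q9 belongs to the block {q5,q9}, which has 2 states.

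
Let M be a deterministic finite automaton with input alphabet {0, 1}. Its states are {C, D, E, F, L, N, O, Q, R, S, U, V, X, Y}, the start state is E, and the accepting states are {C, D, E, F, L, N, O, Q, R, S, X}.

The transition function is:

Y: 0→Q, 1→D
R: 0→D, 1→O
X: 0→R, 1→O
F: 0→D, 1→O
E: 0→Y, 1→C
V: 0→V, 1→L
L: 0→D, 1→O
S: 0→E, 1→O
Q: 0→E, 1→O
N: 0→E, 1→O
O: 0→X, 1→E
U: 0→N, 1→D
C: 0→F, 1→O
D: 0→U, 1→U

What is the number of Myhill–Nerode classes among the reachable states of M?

Reachable states from the start: {C,D,E,F,N,O,Q,R,U,X,Y}. Unreachable: {L,S,V} — drop them.
Initial partition by acceptance: {C,D,E,F,N,O,Q,R,X} | {U,Y}.
On input 0, block {C,D,E,F,N,O,Q,R,X} splits into {C,F,N,O,Q,R,X} and {D,E}.
On input 0, block {C,F,N,O,Q,R,X} splits into {F,N,Q,R} and {C,O,X}.
Refine {D,E} on symbol 1: members go to different blocks, giving {E} and {D}.
Refine {F,N,Q,R} on symbol 0: members go to different blocks, giving {F,R} and {N,Q}.
Split {C,O,X} by δ(·,0) → {C,X} and {O}.
The partition is now stable with 7 blocks: {F,R} | {U,Y} | {E} | {C,X} | {D} | {N,Q} | {O}.

7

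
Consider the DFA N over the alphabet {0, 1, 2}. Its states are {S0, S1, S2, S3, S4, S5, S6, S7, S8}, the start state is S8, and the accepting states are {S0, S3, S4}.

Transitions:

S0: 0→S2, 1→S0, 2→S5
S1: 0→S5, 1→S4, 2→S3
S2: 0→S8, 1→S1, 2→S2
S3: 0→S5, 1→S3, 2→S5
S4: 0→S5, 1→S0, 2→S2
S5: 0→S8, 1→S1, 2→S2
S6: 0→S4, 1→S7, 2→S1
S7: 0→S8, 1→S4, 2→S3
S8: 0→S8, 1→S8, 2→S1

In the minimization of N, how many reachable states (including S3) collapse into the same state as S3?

3

First remove the unreachable states {S6,S7}; 7 states remain.
Initial partition by acceptance: {S0,S3,S4} | {S1,S2,S5,S8}.
On input 1, block {S1,S2,S5,S8} splits into {S2,S5,S8} and {S1}.
Split {S2,S5,S8} by δ(·,1) → {S2,S5} and {S8}.
No further refinement is possible. Final partition (4 blocks): {S0,S3,S4} | {S2,S5} | {S1} | {S8}.
State S3 belongs to the block {S0,S3,S4}, which has 3 states.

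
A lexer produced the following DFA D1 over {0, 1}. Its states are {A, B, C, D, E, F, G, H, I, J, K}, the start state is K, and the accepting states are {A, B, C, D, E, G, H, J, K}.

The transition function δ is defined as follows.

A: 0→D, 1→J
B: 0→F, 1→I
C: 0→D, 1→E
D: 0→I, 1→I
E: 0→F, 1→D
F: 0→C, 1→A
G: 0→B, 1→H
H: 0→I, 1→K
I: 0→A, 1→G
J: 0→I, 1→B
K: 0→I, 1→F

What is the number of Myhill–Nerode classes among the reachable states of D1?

4

Every state is reachable, so we keep all 11.
Start with accepting vs non-accepting: {A,B,C,D,E,G,H,J,K} | {F,I}.
Refine {A,B,C,D,E,G,H,J,K} on symbol 0: members go to different blocks, giving {B,D,E,H,J,K} and {A,C,G}.
Split {B,D,E,H,J,K} by δ(·,1) → {B,D,K} and {E,H,J}.
Stable partition: {B,D,K} | {F,I} | {A,C,G} | {E,H,J} — 4 equivalence classes.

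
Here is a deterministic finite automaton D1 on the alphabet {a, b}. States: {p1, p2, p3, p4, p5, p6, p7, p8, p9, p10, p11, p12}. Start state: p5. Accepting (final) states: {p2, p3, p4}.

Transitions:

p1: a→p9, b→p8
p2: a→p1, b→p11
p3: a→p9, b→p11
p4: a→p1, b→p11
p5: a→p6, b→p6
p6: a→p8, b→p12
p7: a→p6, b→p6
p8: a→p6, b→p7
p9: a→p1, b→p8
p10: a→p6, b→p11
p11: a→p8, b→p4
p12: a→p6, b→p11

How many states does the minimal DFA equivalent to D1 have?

7

First remove the unreachable states {p2,p3,p10}; 9 states remain.
P0 = {p4} | {p1,p5,p6,p7,p8,p9,p11,p12}.
On input b, block {p1,p5,p6,p7,p8,p9,p11,p12} splits into {p1,p5,p6,p7,p8,p9,p12} and {p11}.
Split {p1,p5,p6,p7,p8,p9,p12} by δ(·,b) → {p1,p5,p6,p7,p8,p9} and {p12}.
Refine {p1,p5,p6,p7,p8,p9} on symbol b: members go to different blocks, giving {p1,p5,p7,p8,p9} and {p6}.
On input a, block {p1,p5,p7,p8,p9} splits into {p5,p7,p8} and {p1,p9}.
Refine {p5,p7,p8} on symbol b: members go to different blocks, giving {p5,p7} and {p8}.
Stable partition: {p4} | {p5,p7} | {p11} | {p12} | {p6} | {p1,p9} | {p8} — 7 equivalence classes.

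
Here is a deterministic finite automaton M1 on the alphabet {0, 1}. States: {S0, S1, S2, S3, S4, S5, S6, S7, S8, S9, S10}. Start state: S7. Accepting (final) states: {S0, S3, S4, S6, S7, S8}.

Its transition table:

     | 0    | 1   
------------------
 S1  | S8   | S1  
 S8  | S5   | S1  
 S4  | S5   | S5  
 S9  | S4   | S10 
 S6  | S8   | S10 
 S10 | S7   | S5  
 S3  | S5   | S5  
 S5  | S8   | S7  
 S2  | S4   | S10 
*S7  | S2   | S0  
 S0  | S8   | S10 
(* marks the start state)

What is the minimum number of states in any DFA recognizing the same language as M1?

8

Reachable states from the start: {S0,S1,S2,S4,S5,S7,S8,S10}. Unreachable: {S3,S6,S9} — drop them.
P0 = {S0,S4,S7,S8} | {S1,S2,S5,S10}.
Refine {S0,S4,S7,S8} on symbol 0: members go to different blocks, giving {S4,S7,S8} and {S0}.
On input 1, block {S4,S7,S8} splits into {S4,S8} and {S7}.
On input 0, block {S1,S2,S5,S10} splits into {S1,S2,S5} and {S10}.
On input 1, block {S1,S2,S5} splits into {S1} and {S2} and {S5}.
Split {S4,S8} by δ(·,1) → {S4} and {S8}.
The partition is now stable with 8 blocks: {S4} | {S1} | {S0} | {S7} | {S10} | {S2} | {S5} | {S8}.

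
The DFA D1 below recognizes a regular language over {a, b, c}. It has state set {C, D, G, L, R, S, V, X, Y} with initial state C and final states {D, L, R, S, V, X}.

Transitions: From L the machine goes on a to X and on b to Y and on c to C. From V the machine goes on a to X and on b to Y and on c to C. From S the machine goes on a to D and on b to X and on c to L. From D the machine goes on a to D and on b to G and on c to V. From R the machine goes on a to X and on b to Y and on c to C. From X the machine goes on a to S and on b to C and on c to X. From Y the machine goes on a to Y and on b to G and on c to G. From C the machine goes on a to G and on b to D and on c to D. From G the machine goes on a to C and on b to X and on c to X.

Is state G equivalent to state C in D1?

No

First remove the unreachable states {R}; 8 states remain.
Initial partition by acceptance: {D,L,S,V,X} | {C,G,Y}.
Refine {D,L,S,V,X} on symbol b: members go to different blocks, giving {D,L,V,X} and {S}.
On input a, block {D,L,V,X} splits into {D,L,V} and {X}.
On input a, block {D,L,V} splits into {L,V} and {D}.
Refine {C,G,Y} on symbol b: members go to different blocks, giving {Y} and {C} and {G}.
The partition is now stable with 7 blocks: {L,V} | {Y} | {S} | {X} | {D} | {C} | {G}.
G and C end up in different blocks, so they are distinguishable. For instance, the string 'bab' is accepted from only G.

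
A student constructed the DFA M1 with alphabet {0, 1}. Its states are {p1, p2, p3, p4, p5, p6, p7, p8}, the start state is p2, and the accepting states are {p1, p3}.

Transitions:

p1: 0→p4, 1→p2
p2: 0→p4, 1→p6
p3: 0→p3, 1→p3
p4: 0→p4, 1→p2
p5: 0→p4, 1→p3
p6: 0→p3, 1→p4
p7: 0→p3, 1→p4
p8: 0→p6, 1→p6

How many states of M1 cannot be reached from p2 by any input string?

No path from p2 leads to p1, p5, p7, p8; the other 4 states are all reachable.

4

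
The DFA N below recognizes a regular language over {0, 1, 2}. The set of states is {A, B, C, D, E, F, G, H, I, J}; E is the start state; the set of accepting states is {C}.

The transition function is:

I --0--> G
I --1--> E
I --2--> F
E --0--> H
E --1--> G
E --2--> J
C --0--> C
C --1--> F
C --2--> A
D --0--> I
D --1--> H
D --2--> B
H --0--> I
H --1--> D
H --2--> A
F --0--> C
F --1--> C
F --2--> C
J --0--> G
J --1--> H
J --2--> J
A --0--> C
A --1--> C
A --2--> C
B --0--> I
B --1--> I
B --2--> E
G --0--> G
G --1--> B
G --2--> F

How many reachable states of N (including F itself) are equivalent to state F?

2

Initial partition by acceptance: {C} | {A,B,D,E,F,G,H,I,J}.
Refine {A,B,D,E,F,G,H,I,J} on symbol 0: members go to different blocks, giving {B,D,E,G,H,I,J} and {A,F}.
Refine {B,D,E,G,H,I,J} on symbol 2: members go to different blocks, giving {B,D,E,J} and {G,H,I}.
Stable partition: {C} | {B,D,E,J} | {A,F} | {G,H,I} — 4 equivalence classes.
The equivalence class containing F is {A,F}, of size 2.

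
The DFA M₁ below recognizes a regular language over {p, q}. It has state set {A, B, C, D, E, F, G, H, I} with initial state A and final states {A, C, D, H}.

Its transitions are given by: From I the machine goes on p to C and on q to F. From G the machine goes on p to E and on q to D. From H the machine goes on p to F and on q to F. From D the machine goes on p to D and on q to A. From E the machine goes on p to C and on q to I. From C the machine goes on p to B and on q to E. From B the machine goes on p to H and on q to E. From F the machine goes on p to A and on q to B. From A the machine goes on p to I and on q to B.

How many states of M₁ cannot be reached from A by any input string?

No path from A leads to D, G; the other 7 states are all reachable.

2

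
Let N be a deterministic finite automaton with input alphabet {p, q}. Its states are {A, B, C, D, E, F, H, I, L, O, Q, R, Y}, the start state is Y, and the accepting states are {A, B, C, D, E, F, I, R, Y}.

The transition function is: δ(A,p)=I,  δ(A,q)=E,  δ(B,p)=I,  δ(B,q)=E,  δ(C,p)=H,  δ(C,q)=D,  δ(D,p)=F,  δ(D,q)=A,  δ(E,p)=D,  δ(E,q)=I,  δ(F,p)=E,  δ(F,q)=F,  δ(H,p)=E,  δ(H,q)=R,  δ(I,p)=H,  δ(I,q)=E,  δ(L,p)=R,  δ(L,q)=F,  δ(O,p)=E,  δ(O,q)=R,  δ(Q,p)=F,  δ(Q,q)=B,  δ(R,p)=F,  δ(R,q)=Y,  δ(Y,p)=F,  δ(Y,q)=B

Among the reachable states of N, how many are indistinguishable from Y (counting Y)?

States {C,L,O,Q} cannot be reached from the start state, so discard them.
P0 = {A,B,D,E,F,I,R,Y} | {H}.
Split {A,B,D,E,F,I,R,Y} by δ(·,p) → {A,B,D,E,F,R,Y} and {I}.
Refine {A,B,D,E,F,R,Y} on symbol p: members go to different blocks, giving {D,E,F,R,Y} and {A,B}.
Refine {D,E,F,R,Y} on symbol q: members go to different blocks, giving {F,R} and {D,Y} and {E}.
On input p, block {F,R} splits into {R} and {F}.
The partition is now stable with 7 blocks: {R} | {H} | {I} | {A,B} | {D,Y} | {E} | {F}.
The equivalence class containing Y is {D,Y}, of size 2.

2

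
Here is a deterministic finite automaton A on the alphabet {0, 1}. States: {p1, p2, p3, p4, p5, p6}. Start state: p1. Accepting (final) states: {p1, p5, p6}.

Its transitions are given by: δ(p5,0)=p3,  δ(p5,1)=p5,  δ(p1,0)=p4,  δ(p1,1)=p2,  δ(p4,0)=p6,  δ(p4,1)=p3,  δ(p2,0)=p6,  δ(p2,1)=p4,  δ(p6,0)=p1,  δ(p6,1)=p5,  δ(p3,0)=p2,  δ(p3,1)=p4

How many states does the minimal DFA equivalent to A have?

6

All states are reachable from the start state.
Start with accepting vs non-accepting: {p1,p5,p6} | {p2,p3,p4}.
Refine {p1,p5,p6} on symbol 0: members go to different blocks, giving {p1,p5} and {p6}.
Refine {p1,p5} on symbol 1: members go to different blocks, giving {p1} and {p5}.
On input 0, block {p2,p3,p4} splits into {p2,p4} and {p3}.
On input 1, block {p2,p4} splits into {p2} and {p4}.
The partition is now stable with 6 blocks: {p1} | {p2} | {p6} | {p5} | {p3} | {p4}.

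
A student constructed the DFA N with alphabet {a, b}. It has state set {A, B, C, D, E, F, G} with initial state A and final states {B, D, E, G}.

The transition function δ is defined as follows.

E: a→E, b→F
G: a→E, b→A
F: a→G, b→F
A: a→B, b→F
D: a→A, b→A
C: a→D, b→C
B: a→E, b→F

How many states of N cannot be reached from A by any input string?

2

Starting at A and following transitions, the reachable set is {A, B, E, F, G}. That leaves C, D unreachable — 2 in total.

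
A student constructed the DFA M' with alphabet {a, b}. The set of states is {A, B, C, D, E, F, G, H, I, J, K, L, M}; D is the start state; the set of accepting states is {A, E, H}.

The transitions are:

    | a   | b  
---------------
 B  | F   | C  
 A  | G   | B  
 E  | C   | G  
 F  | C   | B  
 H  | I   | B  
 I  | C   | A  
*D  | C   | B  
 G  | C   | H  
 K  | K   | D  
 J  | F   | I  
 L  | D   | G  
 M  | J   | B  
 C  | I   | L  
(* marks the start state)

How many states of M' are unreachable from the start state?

No path from D leads to E, J, K, M; the other 9 states are all reachable.

4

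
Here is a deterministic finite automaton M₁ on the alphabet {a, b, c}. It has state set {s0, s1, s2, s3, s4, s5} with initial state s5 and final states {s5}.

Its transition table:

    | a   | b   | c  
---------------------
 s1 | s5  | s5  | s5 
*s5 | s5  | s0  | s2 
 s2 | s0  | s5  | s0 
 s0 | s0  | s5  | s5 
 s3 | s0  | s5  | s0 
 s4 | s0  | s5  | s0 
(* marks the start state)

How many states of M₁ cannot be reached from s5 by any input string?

BFS from s5 reaches {s0, s2, s5}; the 3 state(s) s1, s3, s4 are never visited.

3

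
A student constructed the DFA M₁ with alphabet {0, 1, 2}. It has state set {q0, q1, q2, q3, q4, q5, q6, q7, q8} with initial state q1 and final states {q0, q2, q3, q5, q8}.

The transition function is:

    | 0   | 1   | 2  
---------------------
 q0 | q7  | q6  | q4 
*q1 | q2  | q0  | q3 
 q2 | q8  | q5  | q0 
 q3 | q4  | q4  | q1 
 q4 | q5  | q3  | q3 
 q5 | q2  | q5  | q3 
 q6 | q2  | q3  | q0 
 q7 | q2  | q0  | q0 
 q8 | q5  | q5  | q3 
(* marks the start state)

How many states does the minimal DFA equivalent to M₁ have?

3

P0 = {q0,q2,q3,q5,q8} | {q1,q4,q6,q7}.
Split {q0,q2,q3,q5,q8} by δ(·,0) → {q2,q5,q8} and {q0,q3}.
No further refinement is possible. Final partition (3 blocks): {q2,q5,q8} | {q1,q4,q6,q7} | {q0,q3}.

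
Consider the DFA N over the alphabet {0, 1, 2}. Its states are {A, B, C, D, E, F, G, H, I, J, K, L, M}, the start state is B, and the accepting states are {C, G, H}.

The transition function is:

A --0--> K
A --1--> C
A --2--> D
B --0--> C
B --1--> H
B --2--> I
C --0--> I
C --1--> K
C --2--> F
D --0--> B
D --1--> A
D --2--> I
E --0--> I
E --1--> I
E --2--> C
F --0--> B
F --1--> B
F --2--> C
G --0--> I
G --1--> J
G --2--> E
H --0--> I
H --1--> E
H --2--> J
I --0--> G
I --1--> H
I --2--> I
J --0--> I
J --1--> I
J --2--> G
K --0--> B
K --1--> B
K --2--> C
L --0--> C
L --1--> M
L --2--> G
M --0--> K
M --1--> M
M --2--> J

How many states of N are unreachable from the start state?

4

BFS from B reaches {B, C, E, F, G, H, I, J, K}; the 4 state(s) A, D, L, M are never visited.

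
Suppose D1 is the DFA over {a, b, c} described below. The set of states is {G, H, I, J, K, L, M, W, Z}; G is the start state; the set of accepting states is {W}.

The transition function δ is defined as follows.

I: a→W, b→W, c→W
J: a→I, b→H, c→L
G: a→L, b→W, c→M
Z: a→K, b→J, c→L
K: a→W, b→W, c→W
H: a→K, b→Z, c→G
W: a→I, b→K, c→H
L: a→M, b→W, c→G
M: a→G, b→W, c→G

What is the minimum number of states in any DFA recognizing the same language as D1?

4

Initial partition by acceptance: {W} | {G,H,I,J,K,L,M,Z}.
Refine {G,H,I,J,K,L,M,Z} on symbol a: members go to different blocks, giving {G,H,J,L,M,Z} and {I,K}.
On input a, block {G,H,J,L,M,Z} splits into {H,J,Z} and {G,L,M}.
Stable partition: {W} | {H,J,Z} | {I,K} | {G,L,M} — 4 equivalence classes.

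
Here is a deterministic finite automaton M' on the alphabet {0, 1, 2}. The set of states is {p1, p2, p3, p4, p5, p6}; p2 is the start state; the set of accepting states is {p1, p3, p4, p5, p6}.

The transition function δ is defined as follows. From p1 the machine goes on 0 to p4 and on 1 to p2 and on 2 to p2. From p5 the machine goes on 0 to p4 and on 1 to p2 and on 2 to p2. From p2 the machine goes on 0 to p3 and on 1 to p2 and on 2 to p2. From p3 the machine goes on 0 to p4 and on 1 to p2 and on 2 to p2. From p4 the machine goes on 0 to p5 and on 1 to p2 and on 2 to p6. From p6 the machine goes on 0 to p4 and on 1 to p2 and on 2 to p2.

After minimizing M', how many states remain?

3

States {p1} cannot be reached from the start state, so discard them.
P0 = {p3,p4,p5,p6} | {p2}.
On input 2, block {p3,p4,p5,p6} splits into {p3,p5,p6} and {p4}.
Stable partition: {p3,p5,p6} | {p2} | {p4} — 3 equivalence classes.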